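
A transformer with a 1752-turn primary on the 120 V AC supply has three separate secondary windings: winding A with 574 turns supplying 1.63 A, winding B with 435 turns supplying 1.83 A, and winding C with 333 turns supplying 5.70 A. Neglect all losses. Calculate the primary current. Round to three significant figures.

I_p ≈ 2.07 A

V_A = 120 × 574/1752 = 39.315 V; V_B = 120 × 435/1752 = 29.795 V; V_C = 120 × 333/1752 = 22.808 V.
P_out = V_A I_A + V_B I_B + V_C I_C = 39.315×1.63 + 29.795×1.83 + 22.808×5.70 = 64.084 + 54.524 + 130.01 = 248.61 W.
Ideal ⇒ P_in = P_out, so I_p = P_out/V_p = 248.61/120 = 2.07 A.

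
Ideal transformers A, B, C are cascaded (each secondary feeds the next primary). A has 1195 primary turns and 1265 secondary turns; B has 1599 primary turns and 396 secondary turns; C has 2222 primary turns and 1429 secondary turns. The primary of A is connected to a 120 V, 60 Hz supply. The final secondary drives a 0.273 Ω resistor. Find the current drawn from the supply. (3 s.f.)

I_supply ≈ 12.5 A

Secondary of A: V = 120.00 × 1265/1195 = 127.03 V.
Secondary of B: V = 127.03 × 396/1599 = 31.459 V.
Secondary of C: V = 31.459 × 1429/2222 = 20.232 V.
I_load = 20.232/0.273 = 74.110 A, so P_out = 20.232 × 74.110 = 1499.4 W.
All ideal ⇒ P_in = P_out, so I_supply = 1499.4/120 = 12.5 A.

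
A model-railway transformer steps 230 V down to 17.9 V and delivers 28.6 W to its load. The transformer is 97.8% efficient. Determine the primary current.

I_p ≈ 0.127 A

P_in = P_out/η = 28.6/0.978 = 29.243 W.
I_p = P_in/V_p = 29.243/230 = 0.127 A.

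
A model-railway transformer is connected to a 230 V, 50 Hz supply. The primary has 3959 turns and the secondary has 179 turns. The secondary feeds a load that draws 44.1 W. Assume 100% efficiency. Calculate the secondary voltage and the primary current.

V_s = V_p × N_s/N_p = 230 × 179/3959 = 10.399 V.
I_s = P/V_s = 44.1/10.399 = 4.2408 A.
I_p = I_s × N_s/N_p = 4.2408 × 179/3959 = 0.192 A.

V_s ≈ 10.4 V, I_p ≈ 0.192 A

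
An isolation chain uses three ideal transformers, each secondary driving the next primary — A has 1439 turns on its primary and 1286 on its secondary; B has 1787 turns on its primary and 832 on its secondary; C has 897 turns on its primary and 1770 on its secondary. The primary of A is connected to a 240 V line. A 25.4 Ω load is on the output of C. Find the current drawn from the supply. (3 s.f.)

I_supply ≈ 6.37 A

Secondary of A: V = 240.00 × 1286/1439 = 214.48 V.
Secondary of B: V = 214.48 × 832/1787 = 99.860 V.
Secondary of C: V = 99.860 × 1770/897 = 197.05 V.
I_load = 197.05/25.4 = 7.7578 A, so P_out = 197.05 × 7.7578 = 1528.7 W.
All ideal ⇒ P_in = P_out, so I_supply = 1528.7/240 = 6.37 A.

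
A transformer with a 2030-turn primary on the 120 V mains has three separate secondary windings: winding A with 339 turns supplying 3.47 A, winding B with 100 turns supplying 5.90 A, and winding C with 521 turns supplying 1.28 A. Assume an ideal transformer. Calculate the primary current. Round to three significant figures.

I_p ≈ 1.20 A

V_A = 120 × 339/2030 = 20.039 V; V_B = 120 × 100/2030 = 5.9113 V; V_C = 120 × 521/2030 = 30.798 V.
P_out = V_A I_A + V_B I_B + V_C I_C = 20.039×3.47 + 5.9113×5.90 + 30.798×1.28 = 69.537 + 34.877 + 39.421 = 143.84 W.
Ideal ⇒ P_in = P_out, so I_p = P_out/V_p = 143.84/120 = 1.20 A.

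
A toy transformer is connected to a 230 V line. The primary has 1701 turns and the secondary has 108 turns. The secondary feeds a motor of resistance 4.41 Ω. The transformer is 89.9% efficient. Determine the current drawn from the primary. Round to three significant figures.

V_s = 230 × 108/1701 = 14.603 V.
I_s = V_s/R = 14.603/4.41 = 3.3114 A.
P_out = V_s I_s = 14.603 × 3.3114 = 48.357 W.
P_in = P_out/η = 48.357/0.899 = 53.789 W.
I_p = P_in/V_p = 53.789/230 = 0.234 A.

I_p ≈ 0.234 A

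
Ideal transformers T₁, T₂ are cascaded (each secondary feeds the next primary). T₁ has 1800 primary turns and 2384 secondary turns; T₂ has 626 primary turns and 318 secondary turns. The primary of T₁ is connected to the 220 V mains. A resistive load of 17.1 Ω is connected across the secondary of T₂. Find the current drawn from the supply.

Secondary of T₁: V = 220.00 × 2384/1800 = 291.38 V.
Secondary of T₂: V = 291.38 × 318/626 = 148.02 V.
I_load = 148.02/17.1 = 8.6559 A, so P_out = 148.02 × 8.6559 = 1281.2 W.
All ideal ⇒ P_in = P_out, so I_supply = 1281.2/220 = 5.82 A.

I_supply ≈ 5.82 A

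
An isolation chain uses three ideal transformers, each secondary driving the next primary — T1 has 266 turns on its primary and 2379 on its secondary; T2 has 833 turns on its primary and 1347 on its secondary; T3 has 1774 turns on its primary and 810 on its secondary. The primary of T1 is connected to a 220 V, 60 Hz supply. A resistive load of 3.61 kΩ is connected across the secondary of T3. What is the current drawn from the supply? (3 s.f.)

After T1: V = 220.00 × 2379/266 = 1967.6 V.
After T2: V = 1967.6 × 1347/833 = 3181.7 V.
After T3: V = 3181.7 × 810/1774 = 1452.7 V.
I_load = 1452.7/3610 = 0.40242 A, so P_out = 1452.7 × 0.40242 = 584.62 W.
All ideal ⇒ P_in = P_out, so I_supply = 584.62/220 = 2.66 A.

I_supply ≈ 2.66 A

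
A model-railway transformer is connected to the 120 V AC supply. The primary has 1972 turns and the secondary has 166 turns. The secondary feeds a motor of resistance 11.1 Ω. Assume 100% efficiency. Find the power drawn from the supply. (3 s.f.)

P ≈ 9.19 W

V_s = V_p × N_s/N_p = 120 × 166/1972 = 10.101 V.
I_s = V_s/R = 10.101/11.1 = 0.91004 A.
I_p = I_s × N_s/N_p = 0.91004 × 166/1972 = 0.076606 A.
P = V_p I_p = 120 × 0.076606 = 9.19 W.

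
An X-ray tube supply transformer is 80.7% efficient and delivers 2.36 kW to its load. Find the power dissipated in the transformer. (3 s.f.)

P_loss ≈ 564 W

P_in = P_out/η = 2360/0.807 = 2924.41 W.
P_loss = P_in − P_out = 2924.41 − 2360 = 564 W.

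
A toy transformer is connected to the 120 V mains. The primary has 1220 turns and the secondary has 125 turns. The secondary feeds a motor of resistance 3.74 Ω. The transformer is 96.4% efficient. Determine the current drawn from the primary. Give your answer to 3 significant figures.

V_s = 120 × 125/1220 = 12.295 V.
I_s = V_s/R = 12.295/3.74 = 3.2875 A.
P_out = V_s I_s = 12.295 × 3.2875 = 40.420 W.
P_in = P_out/η = 40.420/0.964 = 41.929 W.
I_p = P_in/V_p = 41.929/120 = 0.349 A.

I_p ≈ 0.349 A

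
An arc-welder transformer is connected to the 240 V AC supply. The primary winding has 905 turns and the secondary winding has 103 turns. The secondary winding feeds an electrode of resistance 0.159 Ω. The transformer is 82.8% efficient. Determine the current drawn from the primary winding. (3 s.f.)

V_s = 240 × 103/905 = 27.315 V.
I_s = V_s/R = 27.315/0.159 = 171.79 A.
P_out = V_s I_s = 27.315 × 171.79 = 4692.5 W.
P_in = P_out/η = 4692.5/0.828 = 5667.2 W.
I_p = P_in/V_p = 5667.2/240 = 23.6 A.

I_p ≈ 23.6 A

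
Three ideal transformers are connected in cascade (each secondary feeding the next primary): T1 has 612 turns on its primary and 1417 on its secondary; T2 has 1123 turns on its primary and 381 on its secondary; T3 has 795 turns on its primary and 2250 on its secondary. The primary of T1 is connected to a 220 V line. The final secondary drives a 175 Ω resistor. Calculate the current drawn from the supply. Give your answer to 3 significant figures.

After T1: V = 220.00 × 1417/612 = 509.38 V.
After T2: V = 509.38 × 381/1123 = 172.82 V.
After T3: V = 172.82 × 2250/795 = 489.10 V.
I_load = 489.10/175 = 2.7949 A, so P_out = 489.10 × 2.7949 = 1367.0 W.
All ideal ⇒ P_in = P_out, so I_supply = 1367.0/220 = 6.21 A.

I_supply ≈ 6.21 A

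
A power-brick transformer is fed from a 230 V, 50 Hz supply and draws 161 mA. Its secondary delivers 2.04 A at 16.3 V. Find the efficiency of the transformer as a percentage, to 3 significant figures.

P_in = 230 × 0.161 = 37.0300 W.
P_out = 16.3 × 2.04 = 33.2520 W.
η = P_out/P_in = 33.2520/37.0300 = 0.898.

η ≈ 89.8%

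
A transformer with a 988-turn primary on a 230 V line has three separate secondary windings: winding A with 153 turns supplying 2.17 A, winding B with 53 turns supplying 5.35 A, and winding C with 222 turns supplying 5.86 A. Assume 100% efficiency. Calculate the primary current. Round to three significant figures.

V_A = 230 × 153/988 = 35.617 V; V_B = 230 × 53/988 = 12.338 V; V_C = 230 × 222/988 = 51.680 V.
P_out = V_A I_A + V_B I_B + V_C I_C = 35.617×2.17 + 12.338×5.35 + 51.680×5.86 = 77.290 + 66.009 + 302.85 = 446.14 W.
Ideal ⇒ P_in = P_out, so I_p = P_out/V_p = 446.14/230 = 1.94 A.

I_p ≈ 1.94 A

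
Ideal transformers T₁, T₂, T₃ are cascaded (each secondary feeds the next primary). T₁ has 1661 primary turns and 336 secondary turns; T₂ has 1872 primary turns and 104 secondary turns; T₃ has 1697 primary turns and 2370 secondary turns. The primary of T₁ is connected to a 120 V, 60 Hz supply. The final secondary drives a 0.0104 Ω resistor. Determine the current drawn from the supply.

I_supply ≈ 2.84 A

Secondary of T₁: V = 120.00 × 336/1661 = 24.275 V.
Secondary of T₂: V = 24.275 × 104/1872 = 1.3486 V.
Secondary of T₃: V = 1.3486 × 2370/1697 = 1.8834 V.
I_load = 1.8834/0.0104 = 181.10 A, so P_out = 1.8834 × 181.10 = 341.08 W.
All ideal ⇒ P_in = P_out, so I_supply = 341.08/120 = 2.84 A.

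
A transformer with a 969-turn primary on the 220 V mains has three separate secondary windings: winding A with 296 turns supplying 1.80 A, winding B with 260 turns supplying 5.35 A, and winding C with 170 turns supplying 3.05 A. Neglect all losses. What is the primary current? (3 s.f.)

V_A = 220 × 296/969 = 67.203 V; V_B = 220 × 260/969 = 59.030 V; V_C = 220 × 170/969 = 38.596 V.
P_out = V_A I_A + V_B I_B + V_C I_C = 67.203×1.80 + 59.030×5.35 + 38.596×3.05 = 120.97 + 315.81 + 117.72 = 554.50 W.
Ideal ⇒ P_in = P_out, so I_p = P_out/V_p = 554.50/220 = 2.52 A.

I_p ≈ 2.52 A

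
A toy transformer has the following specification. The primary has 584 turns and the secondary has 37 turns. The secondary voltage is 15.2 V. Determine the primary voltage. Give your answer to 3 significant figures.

V_p/V_s = N_p/N_s, so V_p = 15.2 × 584/37 = 240 V.

V_p ≈ 240 V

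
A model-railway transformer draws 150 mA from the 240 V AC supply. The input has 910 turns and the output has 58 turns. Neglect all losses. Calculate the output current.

I_out/I_in = N_in/N_out, so I_out = 0.150 × 910/58 = 2.35 A.

I_out ≈ 2.35 A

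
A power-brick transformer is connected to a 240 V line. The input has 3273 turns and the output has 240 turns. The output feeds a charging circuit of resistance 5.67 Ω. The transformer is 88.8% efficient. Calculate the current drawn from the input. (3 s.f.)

I_in ≈ 0.256 A

V_out = 240 × 240/3273 = 17.599 V.
I_out = V_out/R = 17.599/5.67 = 3.1038 A.
P_out = V_out I_out = 17.599 × 3.1038 = 54.622 W.
P_in = P_out/η = 54.622/0.888 = 61.512 W.
I_in = P_in/V_in = 61.512/240 = 0.256 A.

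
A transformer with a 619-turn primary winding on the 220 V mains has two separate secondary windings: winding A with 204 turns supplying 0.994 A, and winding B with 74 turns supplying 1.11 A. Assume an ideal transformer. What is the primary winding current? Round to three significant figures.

I_p ≈ 0.460 A

V_A = 220 × 204/619 = 72.504 V; V_B = 220 × 74/619 = 26.300 V.
P_out = V_A I_A + V_B I_B = 72.504×0.994 + 26.300×1.11 = 72.069 + 29.194 = 101.26 W.
Ideal ⇒ P_in = P_out, so I_p = P_out/V_p = 101.26/220 = 0.460 A.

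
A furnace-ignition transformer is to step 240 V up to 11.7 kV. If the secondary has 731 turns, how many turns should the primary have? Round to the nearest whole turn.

N_p/N_s = V_p/V_s, so N_p = 731 × 240/11700 = 15.0 ≈ 15 turns.

N_p = 15 turns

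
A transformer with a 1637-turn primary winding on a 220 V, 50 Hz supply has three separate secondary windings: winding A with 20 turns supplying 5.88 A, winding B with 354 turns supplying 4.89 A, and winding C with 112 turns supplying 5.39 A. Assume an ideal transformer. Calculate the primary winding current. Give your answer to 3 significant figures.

V_A = 220 × 20/1637 = 2.6878 V; V_B = 220 × 354/1637 = 47.575 V; V_C = 220 × 112/1637 = 15.052 V.
P_out = V_A I_A + V_B I_B + V_C I_C = 2.6878×5.88 + 47.575×4.89 + 15.052×5.39 = 15.805 + 232.64 + 81.130 = 329.58 W.
Ideal ⇒ P_in = P_out, so I_p = P_out/V_p = 329.58/220 = 1.50 A.

I_p ≈ 1.50 A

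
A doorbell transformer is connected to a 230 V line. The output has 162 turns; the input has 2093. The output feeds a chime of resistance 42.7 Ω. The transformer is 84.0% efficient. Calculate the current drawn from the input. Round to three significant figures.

V_out = 230 × 162/2093 = 17.802 V.
I_out = V_out/R = 17.802/42.7 = 0.41691 A.
P_out = V_out I_out = 17.802 × 0.41691 = 7.4220 W.
P_in = P_out/η = 7.4220/0.840 = 8.8357 W.
I_in = P_in/V_in = 8.8357/230 = 0.0384 A.

I_in ≈ 0.0384 A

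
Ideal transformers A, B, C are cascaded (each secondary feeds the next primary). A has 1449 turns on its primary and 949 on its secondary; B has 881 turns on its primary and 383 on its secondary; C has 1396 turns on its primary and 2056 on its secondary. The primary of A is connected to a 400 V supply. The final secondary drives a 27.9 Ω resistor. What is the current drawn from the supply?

I_supply ≈ 2.52 A

Secondary of A: V = 400.00 × 949/1449 = 261.97 V.
Secondary of B: V = 261.97 × 383/881 = 113.89 V.
Secondary of C: V = 113.89 × 2056/1396 = 167.73 V.
I_load = 167.73/27.9 = 6.0119 A, so P_out = 167.73 × 6.0119 = 1008.4 W.
All ideal ⇒ P_in = P_out, so I_supply = 1008.4/400 = 2.52 A.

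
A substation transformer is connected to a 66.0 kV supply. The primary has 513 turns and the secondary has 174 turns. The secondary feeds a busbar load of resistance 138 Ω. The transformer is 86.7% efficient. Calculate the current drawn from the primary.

V_s = 66000 × 174/513 = 22386 V.
I_s = V_s/R = 22386/138 = 162.22 A.
P_out = V_s I_s = 22386 × 162.22 = 3.6314×10^6 W.
P_in = P_out/η = 3.6314×10^6/0.867 = 4.1885×10^6 W.
I_p = P_in/V_p = 4.1885×10^6/66000 = 63.5 A.

I_p ≈ 63.5 A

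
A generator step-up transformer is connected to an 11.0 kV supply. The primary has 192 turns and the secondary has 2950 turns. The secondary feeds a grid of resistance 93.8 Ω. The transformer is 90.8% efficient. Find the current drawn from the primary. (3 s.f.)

I_p ≈ 30500 A

V_s = 11000 × 2950/192 = 169010 V.
I_s = V_s/R = 169010/93.8 = 1801.8 A.
P_out = V_s I_s = 169010 × 1801.8 = 3.0453×10^8 W.
P_in = P_out/η = 3.0453×10^8/0.908 = 3.3538×10^8 W.
I_p = P_in/V_p = 3.3538×10^8/11000 = 30500 A.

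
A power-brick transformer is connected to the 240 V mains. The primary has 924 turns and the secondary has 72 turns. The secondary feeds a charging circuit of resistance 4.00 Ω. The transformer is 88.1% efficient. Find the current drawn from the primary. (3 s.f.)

I_p ≈ 0.414 A

V_s = 240 × 72/924 = 18.701 V.
I_s = V_s/R = 18.701/4.00 = 4.6753 A.
P_out = V_s I_s = 18.701 × 4.6753 = 87.435 W.
P_in = P_out/η = 87.435/0.881 = 99.245 W.
I_p = P_in/V_p = 99.245/240 = 0.414 A.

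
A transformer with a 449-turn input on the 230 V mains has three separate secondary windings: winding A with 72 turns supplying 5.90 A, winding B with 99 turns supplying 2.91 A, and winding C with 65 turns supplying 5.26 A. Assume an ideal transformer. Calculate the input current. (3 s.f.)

V_A = 230 × 72/449 = 36.882 V; V_B = 230 × 99/449 = 50.713 V; V_C = 230 × 65/449 = 33.296 V.
P_out = V_A I_A + V_B I_B + V_C I_C = 36.882×5.90 + 50.713×2.91 + 33.296×5.26 = 217.60 + 147.57 + 175.14 = 540.32 W.
Ideal ⇒ P_in = P_out, so I_in = P_out/V_in = 540.32/230 = 2.35 A.

I_in ≈ 2.35 A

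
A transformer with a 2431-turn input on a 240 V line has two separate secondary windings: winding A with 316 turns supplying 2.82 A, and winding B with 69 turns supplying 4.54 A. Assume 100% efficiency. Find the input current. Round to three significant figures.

I_in ≈ 0.495 A

V_A = 240 × 316/2431 = 31.197 V; V_B = 240 × 69/2431 = 6.8120 V.
P_out = V_A I_A + V_B I_B = 31.197×2.82 + 6.8120×4.54 = 87.976 + 30.927 = 118.90 W.
Ideal ⇒ P_in = P_out, so I_in = P_out/V_in = 118.90/240 = 0.495 A.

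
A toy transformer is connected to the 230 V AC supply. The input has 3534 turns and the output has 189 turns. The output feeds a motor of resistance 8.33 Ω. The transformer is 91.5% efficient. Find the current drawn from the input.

V_out = 230 × 189/3534 = 12.301 V.
I_out = V_out/R = 12.301/8.33 = 1.4767 A.
P_out = V_out I_out = 12.301 × 1.4767 = 18.164 W.
P_in = P_out/η = 18.164/0.915 = 19.851 W.
I_in = P_in/V_in = 19.851/230 = 0.0863 A.

I_in ≈ 0.0863 A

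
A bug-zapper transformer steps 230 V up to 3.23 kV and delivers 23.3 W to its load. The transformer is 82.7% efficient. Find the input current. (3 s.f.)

I_in ≈ 0.122 A

P_in = P_out/η = 23.3/0.827 = 28.174 W.
I_in = P_in/V_in = 28.174/230 = 0.122 A.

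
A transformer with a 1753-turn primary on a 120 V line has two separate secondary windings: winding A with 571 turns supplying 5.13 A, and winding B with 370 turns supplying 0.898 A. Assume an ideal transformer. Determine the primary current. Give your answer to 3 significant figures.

I_p ≈ 1.86 A

V_A = 120 × 571/1753 = 39.087 V; V_B = 120 × 370/1753 = 25.328 V.
P_out = V_A I_A + V_B I_B = 39.087×5.13 + 25.328×0.898 = 200.52 + 22.745 = 223.26 W.
Ideal ⇒ P_in = P_out, so I_p = P_out/V_p = 223.26/120 = 1.86 A.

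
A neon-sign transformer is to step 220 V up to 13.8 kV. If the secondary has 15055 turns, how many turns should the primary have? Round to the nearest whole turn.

N_p/N_s = V_p/V_s, so N_p = 15055 × 220/13800 = 240.0 ≈ 240 turns.

N_p = 240 turns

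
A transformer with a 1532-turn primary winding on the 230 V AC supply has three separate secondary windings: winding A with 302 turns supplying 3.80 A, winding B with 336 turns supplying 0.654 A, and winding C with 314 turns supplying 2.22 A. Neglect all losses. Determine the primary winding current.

V_A = 230 × 302/1532 = 45.339 V; V_B = 230 × 336/1532 = 50.444 V; V_C = 230 × 314/1532 = 47.141 V.
P_out = V_A I_A + V_B I_B + V_C I_C = 45.339×3.80 + 50.444×0.654 + 47.141×2.22 = 172.29 + 32.990 + 104.65 = 309.93 W.
Ideal ⇒ P_in = P_out, so I_p = P_out/V_p = 309.93/230 = 1.35 A.

I_p ≈ 1.35 A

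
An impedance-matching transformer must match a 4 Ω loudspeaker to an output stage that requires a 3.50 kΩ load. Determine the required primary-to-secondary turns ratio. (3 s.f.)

Z_p/Z_s = (N_p/N_s)², so N_p/N_s = √(3500/4) = √875 = 29.6.

N_p/N_s ≈ 29.6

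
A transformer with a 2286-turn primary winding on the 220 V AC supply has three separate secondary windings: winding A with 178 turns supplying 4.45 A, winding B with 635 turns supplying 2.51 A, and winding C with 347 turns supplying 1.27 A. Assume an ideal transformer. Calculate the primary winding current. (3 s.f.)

I_p ≈ 1.24 A

V_A = 220 × 178/2286 = 17.130 V; V_B = 220 × 635/2286 = 61.111 V; V_C = 220 × 347/2286 = 33.395 V.
P_out = V_A I_A + V_B I_B + V_C I_C = 17.130×4.45 + 61.111×2.51 + 33.395×1.27 = 76.230 + 153.39 + 42.411 = 272.03 W.
Ideal ⇒ P_in = P_out, so I_p = P_out/V_p = 272.03/220 = 1.24 A.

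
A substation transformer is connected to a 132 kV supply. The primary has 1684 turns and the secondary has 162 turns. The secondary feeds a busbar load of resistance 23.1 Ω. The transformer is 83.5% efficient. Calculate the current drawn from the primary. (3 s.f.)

I_p ≈ 63.3 A

V_s = 132000 × 162/1684 = 12698 V.
I_s = V_s/R = 12698/23.1 = 549.71 A.
P_out = V_s I_s = 12698 × 549.71 = 6.9804×10^6 W.
P_in = P_out/η = 6.9804×10^6/0.835 = 8.3598×10^6 W.
I_p = P_in/V_p = 8.3598×10^6/132000 = 63.3 A.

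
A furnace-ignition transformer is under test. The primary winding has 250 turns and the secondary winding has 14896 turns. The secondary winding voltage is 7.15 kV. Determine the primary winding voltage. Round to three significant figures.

V_p ≈ 120 V

V_p/V_s = N_p/N_s, so V_p = 7150 × 250/14896 = 120 V.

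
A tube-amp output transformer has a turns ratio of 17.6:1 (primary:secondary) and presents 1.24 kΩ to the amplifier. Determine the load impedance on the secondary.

Z_s = Z_p/(N_p/N_s)² = 1240/17.6² = 4.00 Ω.

Z_s ≈ 4.00 Ω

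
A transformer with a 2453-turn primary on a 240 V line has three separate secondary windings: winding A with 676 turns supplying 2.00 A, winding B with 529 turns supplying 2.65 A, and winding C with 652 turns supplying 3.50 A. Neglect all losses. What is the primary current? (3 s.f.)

I_p ≈ 2.05 A

V_A = 240 × 676/2453 = 66.139 V; V_B = 240 × 529/2453 = 51.757 V; V_C = 240 × 652/2453 = 63.791 V.
P_out = V_A I_A + V_B I_B + V_C I_C = 66.139×2.00 + 51.757×2.65 + 63.791×3.50 = 132.28 + 137.16 + 223.27 = 492.70 W.
Ideal ⇒ P_in = P_out, so I_p = P_out/V_p = 492.70/240 = 2.05 A.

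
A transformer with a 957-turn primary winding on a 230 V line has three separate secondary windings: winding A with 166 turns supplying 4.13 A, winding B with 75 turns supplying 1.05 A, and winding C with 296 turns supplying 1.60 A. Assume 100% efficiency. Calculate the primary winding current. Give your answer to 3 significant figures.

I_p ≈ 1.29 A

V_A = 230 × 166/957 = 39.896 V; V_B = 230 × 75/957 = 18.025 V; V_C = 230 × 296/957 = 71.139 V.
P_out = V_A I_A + V_B I_B + V_C I_C = 39.896×4.13 + 18.025×1.05 + 71.139×1.60 = 164.77 + 18.926 + 113.82 = 297.52 W.
Ideal ⇒ P_in = P_out, so I_p = P_out/V_p = 297.52/230 = 1.29 A.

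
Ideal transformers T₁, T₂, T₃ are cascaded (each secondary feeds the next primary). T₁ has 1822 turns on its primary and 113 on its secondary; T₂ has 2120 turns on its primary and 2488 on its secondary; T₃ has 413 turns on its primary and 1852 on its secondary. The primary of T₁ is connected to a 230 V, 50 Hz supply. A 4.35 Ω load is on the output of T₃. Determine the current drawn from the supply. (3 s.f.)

Secondary of T₁: V = 230.00 × 113/1822 = 14.265 V.
Secondary of T₂: V = 14.265 × 2488/2120 = 16.741 V.
Secondary of T₃: V = 16.741 × 1852/413 = 75.069 V.
I_load = 75.069/4.35 = 17.257 A, so P_out = 75.069 × 17.257 = 1295.5 W.
All ideal ⇒ P_in = P_out, so I_supply = 1295.5/230 = 5.63 A.

I_supply ≈ 5.63 A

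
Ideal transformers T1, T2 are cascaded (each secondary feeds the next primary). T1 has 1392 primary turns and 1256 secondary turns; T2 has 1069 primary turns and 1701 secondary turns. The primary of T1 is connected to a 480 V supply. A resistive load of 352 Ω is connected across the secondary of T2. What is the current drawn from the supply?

After T1: V = 480.00 × 1256/1392 = 433.10 V.
After T2: V = 433.10 × 1701/1069 = 689.16 V.
I_load = 689.16/352 = 1.9578 A, so P_out = 689.16 × 1.9578 = 1349.3 W.
All ideal ⇒ P_in = P_out, so I_supply = 1349.3/480 = 2.81 A.

I_supply ≈ 2.81 A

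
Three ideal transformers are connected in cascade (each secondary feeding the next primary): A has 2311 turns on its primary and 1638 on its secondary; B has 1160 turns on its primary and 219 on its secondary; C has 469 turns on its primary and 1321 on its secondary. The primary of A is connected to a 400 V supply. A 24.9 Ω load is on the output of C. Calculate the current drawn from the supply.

After A: V = 400.00 × 1638/2311 = 283.51 V.
After B: V = 283.51 × 219/1160 = 53.525 V.
After C: V = 53.525 × 1321/469 = 150.76 V.
I_load = 150.76/24.9 = 6.0547 A, so P_out = 150.76 × 6.0547 = 912.81 W.
All ideal ⇒ P_in = P_out, so I_supply = 912.81/400 = 2.28 A.

I_supply ≈ 2.28 A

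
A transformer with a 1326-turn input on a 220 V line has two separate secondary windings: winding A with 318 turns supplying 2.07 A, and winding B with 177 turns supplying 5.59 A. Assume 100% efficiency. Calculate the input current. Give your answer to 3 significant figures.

V_A = 220 × 318/1326 = 52.760 V; V_B = 220 × 177/1326 = 29.367 V.
P_out = V_A I_A + V_B I_B = 52.760×2.07 + 29.367×5.59 = 109.21 + 164.16 = 273.37 W.
Ideal ⇒ P_in = P_out, so I_in = P_out/V_in = 273.37/220 = 1.24 A.

I_in ≈ 1.24 A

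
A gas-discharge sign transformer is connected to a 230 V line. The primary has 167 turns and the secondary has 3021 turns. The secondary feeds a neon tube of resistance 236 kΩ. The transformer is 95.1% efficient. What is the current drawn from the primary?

V_s = 230 × 3021/167 = 4160.7 V.
I_s = V_s/R = 4160.7/236000 = 0.017630 A.
P_out = V_s I_s = 4160.7 × 0.017630 = 73.352 W.
P_in = P_out/η = 73.352/0.951 = 77.131 W.
I_p = P_in/V_p = 77.131/230 = 0.335 A.

I_p ≈ 0.335 A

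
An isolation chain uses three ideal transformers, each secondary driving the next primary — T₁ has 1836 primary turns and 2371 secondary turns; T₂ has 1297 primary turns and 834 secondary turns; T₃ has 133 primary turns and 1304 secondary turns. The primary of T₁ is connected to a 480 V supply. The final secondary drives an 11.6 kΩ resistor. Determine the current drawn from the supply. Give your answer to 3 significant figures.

Secondary of T₁: V = 480.00 × 2371/1836 = 619.87 V.
Secondary of T₂: V = 619.87 × 834/1297 = 398.59 V.
Secondary of T₃: V = 398.59 × 1304/133 = 3908.0 V.
I_load = 3908.0/11600 = 0.33689 A, so P_out = 3908.0 × 0.33689 = 1316.6 W.
All ideal ⇒ P_in = P_out, so I_supply = 1316.6/480 = 2.74 A.

I_supply ≈ 2.74 A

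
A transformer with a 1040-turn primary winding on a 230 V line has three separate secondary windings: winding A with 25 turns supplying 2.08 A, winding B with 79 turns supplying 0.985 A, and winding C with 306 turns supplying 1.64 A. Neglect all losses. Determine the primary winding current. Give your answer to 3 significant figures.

I_p ≈ 0.607 A

V_A = 230 × 25/1040 = 5.5288 V; V_B = 230 × 79/1040 = 17.471 V; V_C = 230 × 306/1040 = 67.673 V.
P_out = V_A I_A + V_B I_B + V_C I_C = 5.5288×2.08 + 17.471×0.985 + 67.673×1.64 = 11.500 + 17.209 + 110.98 = 139.69 W.
Ideal ⇒ P_in = P_out, so I_p = P_out/V_p = 139.69/230 = 0.607 A.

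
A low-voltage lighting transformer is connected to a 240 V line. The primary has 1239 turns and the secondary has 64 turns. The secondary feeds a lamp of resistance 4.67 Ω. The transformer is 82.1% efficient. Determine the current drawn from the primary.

V_s = 240 × 64/1239 = 12.397 V.
I_s = V_s/R = 12.397/4.67 = 2.6546 A.
P_out = V_s I_s = 12.397 × 2.6546 = 32.910 W.
P_in = P_out/η = 32.910/0.821 = 40.085 W.
I_p = P_in/V_p = 40.085/240 = 0.167 A.

I_p ≈ 0.167 A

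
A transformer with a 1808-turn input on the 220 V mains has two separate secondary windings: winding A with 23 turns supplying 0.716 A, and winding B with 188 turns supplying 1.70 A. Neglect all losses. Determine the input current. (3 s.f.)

I_in ≈ 0.186 A

V_A = 220 × 23/1808 = 2.7987 V; V_B = 220 × 188/1808 = 22.876 V.
P_out = V_A I_A + V_B I_B = 2.7987×0.716 + 22.876×1.70 = 2.0038 + 38.889 = 40.893 W.
Ideal ⇒ P_in = P_out, so I_in = P_out/V_in = 40.893/220 = 0.186 A.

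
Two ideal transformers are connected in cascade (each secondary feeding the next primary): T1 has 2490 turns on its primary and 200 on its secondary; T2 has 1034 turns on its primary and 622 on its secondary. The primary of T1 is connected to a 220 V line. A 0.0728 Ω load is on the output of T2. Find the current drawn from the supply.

I_supply ≈ 7.05 A

After T1: V = 220.00 × 200/2490 = 17.671 V.
After T2: V = 17.671 × 622/1034 = 10.630 V.
I_load = 10.630/0.0728 = 146.01 A, so P_out = 10.630 × 146.01 = 1552.1 W.
All ideal ⇒ P_in = P_out, so I_supply = 1552.1/220 = 7.05 A.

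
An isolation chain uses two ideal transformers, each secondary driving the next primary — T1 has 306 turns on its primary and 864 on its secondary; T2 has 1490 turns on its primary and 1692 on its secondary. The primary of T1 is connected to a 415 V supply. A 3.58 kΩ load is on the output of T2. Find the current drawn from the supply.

I_supply ≈ 1.19 A

Secondary of T1: V = 415.00 × 864/306 = 1171.8 V.
Secondary of T2: V = 1171.8 × 1692/1490 = 1330.6 V.
I_load = 1330.6/3580 = 0.37168 A, so P_out = 1330.6 × 0.37168 = 494.57 W.
All ideal ⇒ P_in = P_out, so I_supply = 494.57/415 = 1.19 A.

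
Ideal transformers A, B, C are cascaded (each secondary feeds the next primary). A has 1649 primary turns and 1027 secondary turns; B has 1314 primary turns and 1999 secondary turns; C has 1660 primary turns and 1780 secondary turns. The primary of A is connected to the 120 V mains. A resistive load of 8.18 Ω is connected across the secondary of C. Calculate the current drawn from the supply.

Secondary of A: V = 120.00 × 1027/1649 = 74.736 V.
Secondary of B: V = 74.736 × 1999/1314 = 113.70 V.
Secondary of C: V = 113.70 × 1780/1660 = 121.92 V.
I_load = 121.92/8.18 = 14.904 A, so P_out = 121.92 × 14.904 = 1817.1 W.
All ideal ⇒ P_in = P_out, so I_supply = 1817.1/120 = 15.1 A.

I_supply ≈ 15.1 A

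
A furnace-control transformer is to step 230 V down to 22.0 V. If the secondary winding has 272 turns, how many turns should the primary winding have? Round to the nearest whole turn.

N_p = 2844 turns

N_p/N_s = V_p/V_s, so N_p = 272 × 230/22.0 = 2843.6 ≈ 2844 turns.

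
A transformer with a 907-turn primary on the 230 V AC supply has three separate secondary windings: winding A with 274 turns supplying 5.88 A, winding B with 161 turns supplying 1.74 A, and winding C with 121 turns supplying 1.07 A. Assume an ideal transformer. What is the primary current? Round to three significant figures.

V_A = 230 × 274/907 = 69.482 V; V_B = 230 × 161/907 = 40.827 V; V_C = 230 × 121/907 = 30.684 V.
P_out = V_A I_A + V_B I_B + V_C I_C = 69.482×5.88 + 40.827×1.74 + 30.684×1.07 = 408.55 + 71.039 + 32.831 = 512.42 W.
Ideal ⇒ P_in = P_out, so I_p = P_out/V_p = 512.42/230 = 2.23 A.

I_p ≈ 2.23 A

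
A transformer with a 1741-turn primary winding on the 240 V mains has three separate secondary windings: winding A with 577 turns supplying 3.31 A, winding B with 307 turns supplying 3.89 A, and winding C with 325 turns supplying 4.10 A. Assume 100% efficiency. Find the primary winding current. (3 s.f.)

V_A = 240 × 577/1741 = 79.540 V; V_B = 240 × 307/1741 = 42.321 V; V_C = 240 × 325/1741 = 44.802 V.
P_out = V_A I_A + V_B I_B + V_C I_C = 79.540×3.31 + 42.321×3.89 + 44.802×4.10 = 263.28 + 164.63 + 183.69 = 611.59 W.
Ideal ⇒ P_in = P_out, so I_p = P_out/V_p = 611.59/240 = 2.55 A.

I_p ≈ 2.55 A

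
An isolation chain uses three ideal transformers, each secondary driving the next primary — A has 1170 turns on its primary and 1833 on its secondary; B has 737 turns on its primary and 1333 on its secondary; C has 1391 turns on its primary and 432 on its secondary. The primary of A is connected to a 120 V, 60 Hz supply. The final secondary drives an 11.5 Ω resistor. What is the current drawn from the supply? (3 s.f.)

After A: V = 120.00 × 1833/1170 = 188.00 V.
After B: V = 188.00 × 1333/737 = 340.03 V.
After C: V = 340.03 × 432/1391 = 105.60 V.
I_load = 105.60/11.5 = 9.1829 A, so P_out = 105.60 × 9.1829 = 969.74 W.
All ideal ⇒ P_in = P_out, so I_supply = 969.74/120 = 8.08 A.

I_supply ≈ 8.08 A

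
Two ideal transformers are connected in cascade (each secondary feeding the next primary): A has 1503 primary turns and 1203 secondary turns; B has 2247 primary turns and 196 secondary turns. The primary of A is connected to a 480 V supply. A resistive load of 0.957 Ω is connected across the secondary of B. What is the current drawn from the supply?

After A: V = 480.00 × 1203/1503 = 384.19 V.
After B: V = 384.19 × 196/2247 = 33.512 V.
I_load = 33.512/0.957 = 35.018 A, so P_out = 33.512 × 35.018 = 1173.5 W.
All ideal ⇒ P_in = P_out, so I_supply = 1173.5/480 = 2.44 A.

I_supply ≈ 2.44 A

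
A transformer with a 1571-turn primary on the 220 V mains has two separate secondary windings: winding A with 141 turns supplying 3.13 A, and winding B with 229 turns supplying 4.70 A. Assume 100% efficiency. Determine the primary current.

I_p ≈ 0.966 A

V_A = 220 × 141/1571 = 19.745 V; V_B = 220 × 229/1571 = 32.069 V.
P_out = V_A I_A + V_B I_B = 19.745×3.13 + 32.069×4.70 = 61.803 + 150.72 = 212.53 W.
Ideal ⇒ P_in = P_out, so I_p = P_out/V_p = 212.53/220 = 0.966 A.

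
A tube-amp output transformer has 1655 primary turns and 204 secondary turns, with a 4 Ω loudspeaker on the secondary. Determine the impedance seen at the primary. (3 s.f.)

Z_p = (N_p/N_s)² × Z_s = (1655/204)² × 4 = 263 Ω.

Z_p ≈ 263 Ω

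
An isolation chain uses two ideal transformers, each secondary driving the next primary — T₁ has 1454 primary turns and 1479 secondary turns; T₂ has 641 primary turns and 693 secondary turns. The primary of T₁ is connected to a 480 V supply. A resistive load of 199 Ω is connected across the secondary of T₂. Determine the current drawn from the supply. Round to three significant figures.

Secondary of T₁: V = 480.00 × 1479/1454 = 488.25 V.
Secondary of T₂: V = 488.25 × 693/641 = 527.86 V.
I_load = 527.86/199 = 2.6526 A, so P_out = 527.86 × 2.6526 = 1400.2 W.
All ideal ⇒ P_in = P_out, so I_supply = 1400.2/480 = 2.92 A.

I_supply ≈ 2.92 A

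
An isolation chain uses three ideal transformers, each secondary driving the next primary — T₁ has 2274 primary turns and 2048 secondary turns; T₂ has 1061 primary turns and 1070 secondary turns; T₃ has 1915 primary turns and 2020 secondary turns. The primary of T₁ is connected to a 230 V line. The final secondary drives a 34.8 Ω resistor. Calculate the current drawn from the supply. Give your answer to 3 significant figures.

Secondary of T₁: V = 230.00 × 2048/2274 = 207.14 V.
Secondary of T₂: V = 207.14 × 1070/1061 = 208.90 V.
Secondary of T₃: V = 208.90 × 2020/1915 = 220.35 V.
I_load = 220.35/34.8 = 6.3320 A, so P_out = 220.35 × 6.3320 = 1395.3 W.
All ideal ⇒ P_in = P_out, so I_supply = 1395.3/230 = 6.07 A.

I_supply ≈ 6.07 A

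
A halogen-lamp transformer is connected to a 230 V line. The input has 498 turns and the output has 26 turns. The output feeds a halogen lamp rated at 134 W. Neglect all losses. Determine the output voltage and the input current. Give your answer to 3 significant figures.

V_out = V_in × N_out/N_in = 230 × 26/498 = 12.008 V.
I_out = P/V_out = 134/12.008 = 11.159 A.
I_in = I_out × N_out/N_in = 11.159 × 26/498 = 0.583 A.

V_out ≈ 12.0 V, I_in ≈ 0.583 A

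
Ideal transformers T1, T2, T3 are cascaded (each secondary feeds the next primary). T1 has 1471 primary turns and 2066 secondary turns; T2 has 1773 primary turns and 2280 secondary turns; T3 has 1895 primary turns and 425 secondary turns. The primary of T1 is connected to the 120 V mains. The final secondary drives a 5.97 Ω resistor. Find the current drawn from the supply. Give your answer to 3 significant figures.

I_supply ≈ 3.30 A

After T1: V = 120.00 × 2066/1471 = 168.54 V.
After T2: V = 168.54 × 2280/1773 = 216.73 V.
After T3: V = 216.73 × 425/1895 = 48.608 V.
I_load = 48.608/5.97 = 8.1420 A, so P_out = 48.608 × 8.1420 = 395.76 W.
All ideal ⇒ P_in = P_out, so I_supply = 395.76/120 = 3.30 A.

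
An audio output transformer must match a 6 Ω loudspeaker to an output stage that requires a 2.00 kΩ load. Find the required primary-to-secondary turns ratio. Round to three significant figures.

N_p/N_s ≈ 18.3

Z_p/Z_s = (N_p/N_s)², so N_p/N_s = √(2000/6) = √333 = 18.3.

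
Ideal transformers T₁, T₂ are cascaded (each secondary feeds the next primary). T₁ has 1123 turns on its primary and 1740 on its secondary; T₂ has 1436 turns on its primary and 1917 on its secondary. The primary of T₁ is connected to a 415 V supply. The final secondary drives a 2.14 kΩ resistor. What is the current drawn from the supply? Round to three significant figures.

After T₁: V = 415.00 × 1740/1123 = 643.01 V.
After T₂: V = 643.01 × 1917/1436 = 858.39 V.
I_load = 858.39/2140 = 0.40112 A, so P_out = 858.39 × 0.40112 = 344.32 W.
All ideal ⇒ P_in = P_out, so I_supply = 344.32/415 = 0.830 A.

I_supply ≈ 0.830 A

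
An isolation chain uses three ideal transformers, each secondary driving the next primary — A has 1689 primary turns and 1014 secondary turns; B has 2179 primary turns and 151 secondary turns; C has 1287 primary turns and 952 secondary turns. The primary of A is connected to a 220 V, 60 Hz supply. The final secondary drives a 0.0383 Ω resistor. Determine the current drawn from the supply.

After A: V = 220.00 × 1014/1689 = 132.08 V.
After B: V = 132.08 × 151/2179 = 9.1527 V.
After C: V = 9.1527 × 952/1287 = 6.7703 V.
I_load = 6.7703/0.0383 = 176.77 A, so P_out = 6.7703 × 176.77 = 1196.8 W.
All ideal ⇒ P_in = P_out, so I_supply = 1196.8/220 = 5.44 A.

I_supply ≈ 5.44 A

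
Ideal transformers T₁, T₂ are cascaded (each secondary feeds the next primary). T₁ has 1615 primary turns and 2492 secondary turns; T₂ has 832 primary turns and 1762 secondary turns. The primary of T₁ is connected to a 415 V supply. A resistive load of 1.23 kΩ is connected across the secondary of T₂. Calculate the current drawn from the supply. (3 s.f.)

I_supply ≈ 3.60 A

Secondary of T₁: V = 415.00 × 2492/1615 = 640.36 V.
Secondary of T₂: V = 640.36 × 1762/832 = 1356.1 V.
I_load = 1356.1/1230 = 1.1026 A, so P_out = 1356.1 × 1.1026 = 1495.2 W.
All ideal ⇒ P_in = P_out, so I_supply = 1495.2/415 = 3.60 A.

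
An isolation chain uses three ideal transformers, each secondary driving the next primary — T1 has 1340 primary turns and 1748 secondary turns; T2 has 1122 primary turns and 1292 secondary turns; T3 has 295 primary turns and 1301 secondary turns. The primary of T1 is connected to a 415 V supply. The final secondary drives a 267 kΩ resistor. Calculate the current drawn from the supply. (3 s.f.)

Secondary of T1: V = 415.00 × 1748/1340 = 541.36 V.
Secondary of T2: V = 541.36 × 1292/1122 = 623.38 V.
Secondary of T3: V = 623.38 × 1301/295 = 2749.2 V.
I_load = 2749.2/267000 = 0.010297 A, so P_out = 2749.2 × 0.010297 = 28.308 W.
All ideal ⇒ P_in = P_out, so I_supply = 28.308/415 = 0.0682 A.

I_supply ≈ 0.0682 A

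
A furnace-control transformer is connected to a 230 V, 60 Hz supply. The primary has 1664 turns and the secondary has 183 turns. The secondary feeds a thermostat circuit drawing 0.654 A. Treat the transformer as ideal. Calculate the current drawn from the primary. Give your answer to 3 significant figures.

For an ideal transformer I_p N_p = I_s N_s, so I_p = 0.654 × 183/1664 = 0.0719 A.

I_p ≈ 0.0719 A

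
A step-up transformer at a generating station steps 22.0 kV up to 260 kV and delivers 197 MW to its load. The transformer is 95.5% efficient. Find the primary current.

I_p ≈ 9380 A

P_in = P_out/η = 1.97×10^8/0.955 = 2.0628×10^8 W.
I_p = P_in/V_p = 2.0628×10^8/22000 = 9380 A.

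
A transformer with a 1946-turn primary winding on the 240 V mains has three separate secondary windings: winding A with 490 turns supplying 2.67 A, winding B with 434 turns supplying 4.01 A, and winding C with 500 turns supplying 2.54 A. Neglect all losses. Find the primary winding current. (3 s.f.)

V_A = 240 × 490/1946 = 60.432 V; V_B = 240 × 434/1946 = 53.525 V; V_C = 240 × 500/1946 = 61.665 V.
P_out = V_A I_A + V_B I_B + V_C I_C = 60.432×2.67 + 53.525×4.01 + 61.665×2.54 = 161.35 + 214.64 + 156.63 = 532.62 W.
Ideal ⇒ P_in = P_out, so I_p = P_out/V_p = 532.62/240 = 2.22 A.

I_p ≈ 2.22 A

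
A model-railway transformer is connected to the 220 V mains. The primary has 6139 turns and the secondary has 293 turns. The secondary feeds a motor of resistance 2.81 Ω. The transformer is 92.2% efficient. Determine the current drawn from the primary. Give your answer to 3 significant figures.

I_p ≈ 0.193 A

V_s = 220 × 293/6139 = 10.500 V.
I_s = V_s/R = 10.500/2.81 = 3.7367 A.
P_out = V_s I_s = 10.500 × 3.7367 = 39.235 W.
P_in = P_out/η = 39.235/0.922 = 42.555 W.
I_p = P_in/V_p = 42.555/220 = 0.193 A.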